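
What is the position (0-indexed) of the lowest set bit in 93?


0b1011101. Lowest set bit at position 0

0


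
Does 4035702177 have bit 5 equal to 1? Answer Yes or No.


0b11110000100010111110110110100001, bit 5 = 1. Yes

Yes


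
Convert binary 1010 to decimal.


1010 in decimal = 10

10


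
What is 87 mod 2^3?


87 & 7 = 7

7


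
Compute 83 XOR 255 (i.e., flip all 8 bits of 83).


83 ^ 255 = 172

172


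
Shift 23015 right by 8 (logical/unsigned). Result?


0b101100111100111 >> 8 = 0b1011001 = 89

89


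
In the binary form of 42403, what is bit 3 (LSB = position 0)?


0b1010010110100011, position 3 = 0

0


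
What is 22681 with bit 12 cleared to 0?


22681 & ~(1 << 12) = 18585

18585


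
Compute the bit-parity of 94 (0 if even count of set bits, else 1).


0b1011110 has 5 ones => parity 1

1


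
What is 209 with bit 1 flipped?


209 ^ (1 << 1) = 209 ^ 2 = 211

211


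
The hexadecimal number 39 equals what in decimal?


39 hex = 57 decimal

57


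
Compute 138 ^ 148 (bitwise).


0b10001010 ^ 0b10010100 = 0b11110 = 30

30


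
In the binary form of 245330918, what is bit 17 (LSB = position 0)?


0b1110100111110111001111100110, position 17 = 1

1


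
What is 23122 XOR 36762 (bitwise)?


0b101101001010010 ^ 0b1000111110011010 = 0b1101010111001000 = 54728

54728


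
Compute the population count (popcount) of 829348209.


0b110001011011101101100101110001 has 17 set bits

17


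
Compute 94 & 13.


0b1011110 & 0b1101 = 0b1100 = 12

12


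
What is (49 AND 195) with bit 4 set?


Step 1: 49 & 195 = 1
Step 2: 1 | (1 << 4) = 1 | 16 = 17

17


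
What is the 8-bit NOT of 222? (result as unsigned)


~0b11011110 = 0b100001 = 33 (8-bit unsigned)

33


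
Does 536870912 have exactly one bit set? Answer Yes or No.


0b100000000000000000000000000000. Only one bit set => Yes

Yes


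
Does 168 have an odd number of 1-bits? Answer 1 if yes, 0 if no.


0b10101000 has 3 ones => parity 1

1


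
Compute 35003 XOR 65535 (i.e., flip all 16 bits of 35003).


35003 ^ 65535 = 30532

30532


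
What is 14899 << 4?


0b11101000110011 << 4 = 0b111010001100110000 = 238384

238384


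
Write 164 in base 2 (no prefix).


164 = 10100100 in binary

10100100


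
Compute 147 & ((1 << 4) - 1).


147 & 15 = 3

3


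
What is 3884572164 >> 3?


0b11100111100010011101111000000100 >> 3 = 0b11100111100010011101111000000 = 485571520

485571520


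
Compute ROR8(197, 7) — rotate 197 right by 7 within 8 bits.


Rotate 0b11000101 right by 7 (8-bit) = 0b10001011 = 139

139


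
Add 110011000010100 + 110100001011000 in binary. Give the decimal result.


110011000010100 + 110100001011000 = 1100111001101100 = 52844

52844


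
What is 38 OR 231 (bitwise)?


0b100110 | 0b11100111 = 0b11100111 = 231

231


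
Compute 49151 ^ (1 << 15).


49151 ^ (1 << 15) = 49151 ^ 32768 = 16383

16383


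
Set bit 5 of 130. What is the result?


130 | (1 << 5) = 130 | 32 = 162

162


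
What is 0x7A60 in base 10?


7A60 hex = 31328 decimal

31328


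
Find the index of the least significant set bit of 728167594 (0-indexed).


0b101011011001101111010010101010. Lowest set bit at position 1

1


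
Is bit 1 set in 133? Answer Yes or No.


0b10000101, bit 1 = 0. No

No


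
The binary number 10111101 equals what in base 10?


10111101 in decimal = 189

189


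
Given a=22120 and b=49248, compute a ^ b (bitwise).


22120 ^ 49248 = 38408

38408


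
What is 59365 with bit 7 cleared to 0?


59365 & ~(1 << 7) = 59237

59237


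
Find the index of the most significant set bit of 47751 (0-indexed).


0b1011101010000111. Highest set bit at position 15

15


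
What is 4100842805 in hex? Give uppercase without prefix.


4100842805 = F46DE535 hex

F46DE535


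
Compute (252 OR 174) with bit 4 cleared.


Step 1: 252 | 174 = 254
Step 2: 254 & ~(1 << 4) = 238

238


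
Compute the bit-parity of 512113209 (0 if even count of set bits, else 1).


0b11110100001100011101000111001 has 15 ones => parity 1

1


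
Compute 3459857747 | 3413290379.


0b11001110001110010011110101010011 | 0b11001011011100101010110110001011 = 0b11001111011110111011110111011011 = 3480993243

3480993243


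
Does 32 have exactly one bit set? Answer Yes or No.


0b100000. Only one bit set => Yes

Yes


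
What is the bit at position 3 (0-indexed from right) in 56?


0b111000, position 3 = 1

1


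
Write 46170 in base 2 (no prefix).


46170 = 1011010001011010 in binary

1011010001011010


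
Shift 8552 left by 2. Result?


0b10000101101000 << 2 = 0b1000010110100000 = 34208

34208


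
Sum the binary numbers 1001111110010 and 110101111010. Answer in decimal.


1001111110010 + 110101111010 = 10000101101100 = 8556

8556


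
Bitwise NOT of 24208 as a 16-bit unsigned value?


~0b101111010010000 = 0b1010000101101111 = 41327 (16-bit unsigned)

41327


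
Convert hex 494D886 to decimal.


494D886 hex = 76863622 decimal

76863622


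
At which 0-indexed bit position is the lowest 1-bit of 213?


0b11010101. Lowest set bit at position 0

0


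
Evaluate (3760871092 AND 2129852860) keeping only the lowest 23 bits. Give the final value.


Step 1: 3760871092 & 2129852860 = 1612861620
Step 2: 1612861620 & 8388607 = 2248884

2248884


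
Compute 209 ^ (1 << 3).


209 ^ (1 << 3) = 209 ^ 8 = 217

217


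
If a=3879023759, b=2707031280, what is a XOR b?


3879023759 ^ 2707031280 = 1181692031

1181692031


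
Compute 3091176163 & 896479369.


0b10111000001111111001101011100011 & 0b110101011011110011000010001001 = 0b110000001011110001000010000001 = 808390785

808390785


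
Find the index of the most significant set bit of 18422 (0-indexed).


0b100011111110110. Highest set bit at position 14

14


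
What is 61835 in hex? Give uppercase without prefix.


61835 = F18B hex

F18B


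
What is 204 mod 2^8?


204 & 255 = 204

204


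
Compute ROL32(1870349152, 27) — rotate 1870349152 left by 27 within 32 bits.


Rotate 0b1101111011110110100001101100000 left by 27 (32-bit) = 0b11011110111101101000011011 = 58448411

58448411


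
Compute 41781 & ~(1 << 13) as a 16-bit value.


41781 & ~(1 << 13) = 33589

33589


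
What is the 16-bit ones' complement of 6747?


6747 ^ 65535 = 58788

58788


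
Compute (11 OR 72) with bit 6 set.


Step 1: 11 | 72 = 75
Step 2: 75 | (1 << 6) = 75 | 64 = 75

75


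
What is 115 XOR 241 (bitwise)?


0b1110011 ^ 0b11110001 = 0b10000010 = 130

130


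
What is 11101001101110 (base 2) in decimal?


11101001101110 in decimal = 14958

14958


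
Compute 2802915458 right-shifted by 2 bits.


0b10100111000100010001100010000010 >> 2 = 0b101001110001000100011000100000 = 700728864

700728864


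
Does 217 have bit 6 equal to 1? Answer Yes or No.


0b11011001, bit 6 = 1. Yes

Yes


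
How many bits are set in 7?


0b111 has 3 set bits

3


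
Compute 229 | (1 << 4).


229 | (1 << 4) = 229 | 16 = 245

245


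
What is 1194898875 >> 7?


0b1000111001110001011010110111011 >> 7 = 0b100011100111000101101011 = 9335147

9335147


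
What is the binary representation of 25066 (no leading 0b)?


25066 = 110000111101010 in binary

110000111101010


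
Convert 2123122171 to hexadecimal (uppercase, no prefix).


2123122171 = 7E8C45FB hex

7E8C45FB


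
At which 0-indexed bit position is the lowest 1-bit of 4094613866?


0b11110100000011101101100101101010. Lowest set bit at position 1

1


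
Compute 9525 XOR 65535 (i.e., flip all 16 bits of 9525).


9525 ^ 65535 = 56010

56010


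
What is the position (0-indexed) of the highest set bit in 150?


0b10010110. Highest set bit at position 7

7


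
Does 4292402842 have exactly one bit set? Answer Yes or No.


0b11111111110110001101111010011010. Multiple bits set => No

No


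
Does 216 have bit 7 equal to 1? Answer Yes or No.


0b11011000, bit 7 = 1. Yes

Yes


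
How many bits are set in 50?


0b110010 has 3 set bits

3


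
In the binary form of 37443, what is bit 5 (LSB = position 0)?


0b1001001001000011, position 5 = 0

0


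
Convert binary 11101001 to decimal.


11101001 in decimal = 233

233


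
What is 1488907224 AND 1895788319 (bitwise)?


0b1011000101111101110101111011000 & 0b1110000111111110110111100011111 = 0b1010000101111100110101100011000 = 1354656536

1354656536


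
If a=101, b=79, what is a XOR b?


101 ^ 79 = 42

42


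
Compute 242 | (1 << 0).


242 | (1 << 0) = 242 | 1 = 243

243


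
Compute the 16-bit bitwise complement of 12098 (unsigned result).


~0b10111101000010 = 0b1101000010111101 = 53437 (16-bit unsigned)

53437


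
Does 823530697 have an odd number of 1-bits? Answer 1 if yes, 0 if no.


0b110001000101100001010011001001 has 12 ones => parity 0

0


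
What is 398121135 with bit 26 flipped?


398121135 ^ (1 << 26) = 398121135 ^ 67108864 = 331012271

331012271


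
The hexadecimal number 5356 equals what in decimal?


5356 hex = 21334 decimal

21334


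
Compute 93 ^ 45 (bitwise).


0b1011101 ^ 0b101101 = 0b1110000 = 112

112


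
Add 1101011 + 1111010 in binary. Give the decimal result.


1101011 + 1111010 = 11100101 = 229

229


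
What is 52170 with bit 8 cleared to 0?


52170 & ~(1 << 8) = 51914

51914


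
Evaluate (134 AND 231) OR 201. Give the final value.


Step 1: 134 & 231 = 134
Step 2: 134 | 201 = 207

207


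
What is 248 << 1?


0b11111000 << 1 = 0b111110000 = 496

496


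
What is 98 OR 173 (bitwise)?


0b1100010 | 0b10101101 = 0b11101111 = 239

239


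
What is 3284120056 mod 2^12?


3284120056 & 4095 = 504

504


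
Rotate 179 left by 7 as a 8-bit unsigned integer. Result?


Rotate 0b10110011 left by 7 (8-bit) = 0b11011001 = 217

217


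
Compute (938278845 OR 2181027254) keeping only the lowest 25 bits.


Step 1: 938278845 | 2181027254 = 3087007679
Step 2: 3087007679 & 33554431 = 33554367

33554367


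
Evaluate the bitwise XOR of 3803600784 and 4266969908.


0b11100010101101100101011110010000 ^ 0b11111110010101001100101100110100 = 0b11100111000101001110010100100 = 484613284

484613284


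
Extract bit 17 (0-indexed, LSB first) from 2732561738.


0b10100010110111111001010101001010, position 17 = 1

1


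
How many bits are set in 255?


0b11111111 has 8 set bits

8


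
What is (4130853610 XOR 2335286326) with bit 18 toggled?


Step 1: 4130853610 ^ 2335286326 = 2097575644
Step 2: 2097575644 ^ (1 << 18) = 2097575644 ^ 262144 = 2097313500

2097313500


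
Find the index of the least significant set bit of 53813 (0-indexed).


0b1101001000110101. Lowest set bit at position 0

0


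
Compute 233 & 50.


0b11101001 & 0b110010 = 0b100000 = 32

32


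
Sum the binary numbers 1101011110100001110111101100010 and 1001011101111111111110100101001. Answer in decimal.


1101011110100001110111101100010 + 1001011101111111111110100101001 = 10110111100100001110110010001011 = 3079728267

3079728267


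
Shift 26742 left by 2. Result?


0b110100001110110 << 2 = 0b11010000111011000 = 106968

106968


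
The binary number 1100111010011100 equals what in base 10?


1100111010011100 in decimal = 52892

52892


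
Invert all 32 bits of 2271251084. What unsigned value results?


2271251084 ^ 4294967295 = 2023716211

2023716211


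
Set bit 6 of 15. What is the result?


15 | (1 << 6) = 15 | 64 = 79

79


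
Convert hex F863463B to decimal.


F863463B hex = 4167255611 decimal

4167255611


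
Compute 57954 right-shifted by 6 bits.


0b1110001001100010 >> 6 = 0b1110001001 = 905

905


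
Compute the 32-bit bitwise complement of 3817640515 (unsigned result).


~0b11100011100011001001001001000011 = 0b11100011100110110110110111100 = 477326780 (32-bit unsigned)

477326780


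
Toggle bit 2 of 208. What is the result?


208 ^ (1 << 2) = 208 ^ 4 = 212

212


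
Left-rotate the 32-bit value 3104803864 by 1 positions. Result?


Rotate 0b10111001000011111000110000011000 left by 1 (32-bit) = 0b1110010000111110001100000110001 = 1914640433

1914640433


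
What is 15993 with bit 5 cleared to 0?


15993 & ~(1 << 5) = 15961

15961


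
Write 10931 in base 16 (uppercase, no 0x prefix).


10931 = 2AB3 hex

2AB3


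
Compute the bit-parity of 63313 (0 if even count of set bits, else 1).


0b1111011101010001 has 10 ones => parity 0

0


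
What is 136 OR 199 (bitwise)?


0b10001000 | 0b11000111 = 0b11001111 = 207

207


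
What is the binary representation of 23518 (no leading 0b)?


23518 = 101101111011110 in binary

101101111011110


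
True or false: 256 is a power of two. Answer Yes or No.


0b100000000. Only one bit set => Yes

Yes


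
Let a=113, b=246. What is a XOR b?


113 ^ 246 = 135

135


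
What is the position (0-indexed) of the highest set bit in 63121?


0b1111011010010001. Highest set bit at position 15

15


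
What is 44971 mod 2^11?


44971 & 2047 = 1963

1963


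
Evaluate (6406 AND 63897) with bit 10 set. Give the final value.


Step 1: 6406 & 63897 = 6400
Step 2: 6400 | (1 << 10) = 6400 | 1024 = 7424

7424


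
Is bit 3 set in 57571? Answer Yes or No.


0b1110000011100011, bit 3 = 0. No

No


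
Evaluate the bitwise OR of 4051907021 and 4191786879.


0b11110001100000110011000111001101 | 0b11111001110110011001011101111111 = 0b11111001110110111011011111111111 = 4191926271

4191926271


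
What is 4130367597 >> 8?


0b11110110001100000110100001101101 >> 8 = 0b111101100011000001101000 = 16134248

16134248


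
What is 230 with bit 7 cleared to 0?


230 & ~(1 << 7) = 102

102


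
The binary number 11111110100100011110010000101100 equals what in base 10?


11111110100100011110010000101100 in decimal = 4270973996

4270973996


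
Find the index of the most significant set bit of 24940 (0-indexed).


0b110000101101100. Highest set bit at position 14

14


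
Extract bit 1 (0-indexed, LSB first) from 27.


0b11011, position 1 = 1

1


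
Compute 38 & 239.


0b100110 & 0b11101111 = 0b100110 = 38

38


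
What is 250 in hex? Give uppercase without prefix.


250 = FA hex

FA


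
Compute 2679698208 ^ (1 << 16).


2679698208 ^ (1 << 16) = 2679698208 ^ 65536 = 2679763744

2679763744


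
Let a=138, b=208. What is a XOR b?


138 ^ 208 = 90

90


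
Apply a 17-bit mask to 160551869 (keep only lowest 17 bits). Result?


160551869 & 131071 = 119741

119741


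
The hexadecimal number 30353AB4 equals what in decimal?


30353AB4 hex = 808794804 decimal

808794804


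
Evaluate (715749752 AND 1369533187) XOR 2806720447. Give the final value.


Step 1: 715749752 & 1369533187 = 10578176
Step 2: 10578176 ^ 2806720447 = 2817150655

2817150655


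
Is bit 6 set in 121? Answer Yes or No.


0b1111001, bit 6 = 1. Yes

Yes


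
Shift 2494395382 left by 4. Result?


0b10010100101011010111001111110110 << 4 = 0b100101001010110101110011111101100000 = 39910326112

39910326112


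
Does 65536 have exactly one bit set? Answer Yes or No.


0b10000000000000000. Only one bit set => Yes

Yes


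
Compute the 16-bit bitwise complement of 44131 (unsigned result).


~0b1010110001100011 = 0b101001110011100 = 21404 (16-bit unsigned)

21404


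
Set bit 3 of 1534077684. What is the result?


1534077684 | (1 << 3) = 1534077684 | 8 = 1534077692

1534077692


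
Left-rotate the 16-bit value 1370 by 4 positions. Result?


Rotate 0b10101011010 left by 4 (16-bit) = 0b101010110100000 = 21920

21920


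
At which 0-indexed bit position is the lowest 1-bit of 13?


0b1101. Lowest set bit at position 0

0


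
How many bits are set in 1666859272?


0b1100011010110100100000100001000 has 11 set bits

11


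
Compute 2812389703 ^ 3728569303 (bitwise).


0b10100111101000011010100101000111 ^ 0b11011110001111010111001111010111 = 0b1111001100111001101101010010000 = 2040322704

2040322704


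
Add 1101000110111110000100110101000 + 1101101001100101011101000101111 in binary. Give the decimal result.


1101000110111110000100110101000 + 1101101001100101011101000101111 = 11010110000100011100001111010111 = 3591488471

3591488471


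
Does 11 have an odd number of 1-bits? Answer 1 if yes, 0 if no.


0b1011 has 3 ones => parity 1

1


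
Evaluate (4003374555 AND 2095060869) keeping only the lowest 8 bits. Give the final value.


Step 1: 4003374555 & 2095060869 = 1820329345
Step 2: 1820329345 & 255 = 129

129


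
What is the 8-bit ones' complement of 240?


240 ^ 255 = 15

15


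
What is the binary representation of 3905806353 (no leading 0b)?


3905806353 = 11101000110011011110000000010001 in binary

11101000110011011110000000010001


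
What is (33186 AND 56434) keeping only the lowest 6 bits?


Step 1: 33186 & 56434 = 32802
Step 2: 32802 & 63 = 34

34


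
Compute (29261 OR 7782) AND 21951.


Step 1: 29261 | 7782 = 32367
Step 2: 32367 & 21951 = 21551

21551


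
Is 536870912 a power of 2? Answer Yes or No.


0b100000000000000000000000000000. Only one bit set => Yes

Yes


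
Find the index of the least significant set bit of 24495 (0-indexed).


0b101111110101111. Lowest set bit at position 0

0


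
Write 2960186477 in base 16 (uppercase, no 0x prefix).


2960186477 = B070DC6D hex

B070DC6D


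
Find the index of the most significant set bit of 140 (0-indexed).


0b10001100. Highest set bit at position 7

7


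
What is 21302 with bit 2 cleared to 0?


21302 & ~(1 << 2) = 21298

21298


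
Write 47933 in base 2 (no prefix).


47933 = 1011101100111101 in binary

1011101100111101


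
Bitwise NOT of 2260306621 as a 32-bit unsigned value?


~0b10000110101110011000101010111101 = 0b1111001010001100111010101000010 = 2034660674 (32-bit unsigned)

2034660674


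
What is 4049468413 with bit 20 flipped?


4049468413 ^ (1 << 20) = 4049468413 ^ 1048576 = 4048419837

4048419837


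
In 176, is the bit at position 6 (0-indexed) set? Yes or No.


0b10110000, bit 6 = 0. No

No


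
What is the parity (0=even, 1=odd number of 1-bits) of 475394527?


0b11100010101011111000111011111 has 19 ones => parity 1

1


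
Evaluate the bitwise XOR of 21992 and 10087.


0b101010111101000 ^ 0b10011101100111 = 0b111001010001111 = 29327

29327


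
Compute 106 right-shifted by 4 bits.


0b1101010 >> 4 = 0b110 = 6

6


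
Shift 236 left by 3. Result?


0b11101100 << 3 = 0b11101100000 = 1888

1888


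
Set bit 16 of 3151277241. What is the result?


3151277241 | (1 << 16) = 3151277241 | 65536 = 3151342777

3151342777


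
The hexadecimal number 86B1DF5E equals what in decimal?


86B1DF5E hex = 2259803998 decimal

2259803998


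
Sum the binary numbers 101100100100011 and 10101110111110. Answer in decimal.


101100100100011 + 10101110111110 = 1000010011100001 = 34017

34017


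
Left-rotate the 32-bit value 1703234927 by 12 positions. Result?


Rotate 0b1100101100001010100110101101111 left by 12 (32-bit) = 0b1010100110101101111011001011000 = 1423373912

1423373912


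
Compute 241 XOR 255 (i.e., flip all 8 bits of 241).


241 ^ 255 = 14

14


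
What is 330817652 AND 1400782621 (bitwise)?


0b10011101101111110000001110100 & 0b1010011011111100011111100011101 = 0b10011001101100010000000010100 = 322314260

322314260


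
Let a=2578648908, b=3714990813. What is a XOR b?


2578648908 ^ 3714990813 = 1155354001

1155354001


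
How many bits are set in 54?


0b110110 has 4 set bits

4


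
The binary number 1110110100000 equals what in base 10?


1110110100000 in decimal = 7584

7584


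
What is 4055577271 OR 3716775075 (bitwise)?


0b11110001101110110011001010110111 | 0b11011101100010010111110010100011 = 0b11111101101110110111111010110111 = 4256923319

4256923319


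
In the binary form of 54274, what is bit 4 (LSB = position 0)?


0b1101010000000010, position 4 = 0

0


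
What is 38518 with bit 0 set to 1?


38518 | (1 << 0) = 38518 | 1 = 38519

38519


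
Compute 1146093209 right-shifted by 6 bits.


0b1000100010011111111111010011001 >> 6 = 0b1000100010011111111111010 = 17907706

17907706


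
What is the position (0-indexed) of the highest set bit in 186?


0b10111010. Highest set bit at position 7

7


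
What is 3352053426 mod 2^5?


3352053426 & 31 = 18

18


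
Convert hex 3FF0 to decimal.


3FF0 hex = 16368 decimal

16368


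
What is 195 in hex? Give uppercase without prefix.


195 = C3 hex

C3


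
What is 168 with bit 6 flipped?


168 ^ (1 << 6) = 168 ^ 64 = 232

232


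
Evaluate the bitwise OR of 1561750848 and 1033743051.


0b1011101000101100110110101000000 | 0b111101100111011010101011001011 = 0b1111101100111111110111111001011 = 2107633611

2107633611


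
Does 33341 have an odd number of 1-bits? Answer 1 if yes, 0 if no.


0b1000001000111101 has 7 ones => parity 1

1


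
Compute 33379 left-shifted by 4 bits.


0b1000001001100011 << 4 = 0b10000010011000110000 = 534064

534064


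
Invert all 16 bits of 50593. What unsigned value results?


50593 ^ 65535 = 14942

14942


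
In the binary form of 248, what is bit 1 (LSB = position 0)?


0b11111000, position 1 = 0

0


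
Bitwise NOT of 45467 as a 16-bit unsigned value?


~0b1011000110011011 = 0b100111001100100 = 20068 (16-bit unsigned)

20068


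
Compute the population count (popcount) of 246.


0b11110110 has 6 set bits

6


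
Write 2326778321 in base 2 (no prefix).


2326778321 = 10001010101011111101000111010001 in binary

10001010101011111101000111010001


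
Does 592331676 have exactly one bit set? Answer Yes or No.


0b100011010011100100001110011100. Multiple bits set => No

No


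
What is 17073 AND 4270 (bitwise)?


0b100001010110001 & 0b1000010101110 = 0b10100000 = 160

160


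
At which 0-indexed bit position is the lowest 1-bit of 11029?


0b10101100010101. Lowest set bit at position 0

0


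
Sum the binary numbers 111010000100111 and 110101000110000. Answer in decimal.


111010000100111 + 110101000110000 = 1101111001010111 = 56919

56919


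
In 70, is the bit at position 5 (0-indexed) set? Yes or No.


0b1000110, bit 5 = 0. No

No


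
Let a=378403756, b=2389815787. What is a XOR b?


378403756 ^ 2389815787 = 2566670919

2566670919


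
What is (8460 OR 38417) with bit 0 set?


Step 1: 8460 | 38417 = 46877
Step 2: 46877 | (1 << 0) = 46877 | 1 = 46877

46877


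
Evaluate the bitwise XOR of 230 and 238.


0b11100110 ^ 0b11101110 = 0b1000 = 8

8


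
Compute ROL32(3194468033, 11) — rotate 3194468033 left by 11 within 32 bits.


Rotate 0b10111110011001111011011011000001 left by 11 (32-bit) = 0b111101101101100000110111110011 = 1035341299

1035341299


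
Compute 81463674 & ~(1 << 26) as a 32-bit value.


81463674 & ~(1 << 26) = 14354810

14354810


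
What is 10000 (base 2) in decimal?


10000 in decimal = 16

16


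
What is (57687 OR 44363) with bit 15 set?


Step 1: 57687 | 44363 = 60767
Step 2: 60767 | (1 << 15) = 60767 | 32768 = 60767

60767


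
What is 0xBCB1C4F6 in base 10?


BCB1C4F6 hex = 3165766902 decimal

3165766902


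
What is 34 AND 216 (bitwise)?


0b100010 & 0b11011000 = 0b0 = 0

0


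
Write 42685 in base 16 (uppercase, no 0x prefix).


42685 = A6BD hex

A6BD


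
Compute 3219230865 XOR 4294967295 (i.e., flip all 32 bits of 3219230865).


3219230865 ^ 4294967295 = 1075736430

1075736430


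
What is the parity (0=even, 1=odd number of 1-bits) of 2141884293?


0b1111111101010101000111110000101 has 19 ones => parity 1

1


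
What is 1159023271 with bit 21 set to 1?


1159023271 | (1 << 21) = 1159023271 | 2097152 = 1161120423

1161120423


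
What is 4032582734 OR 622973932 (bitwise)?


0b11110000010111000101010001001110 | 0b100101001000011101001111101100 = 0b11110101011111011101011111101110 = 4118665198

4118665198


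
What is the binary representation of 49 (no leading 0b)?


49 = 110001 in binary

110001


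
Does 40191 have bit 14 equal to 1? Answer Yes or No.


0b1001110011111111, bit 14 = 0. No

No


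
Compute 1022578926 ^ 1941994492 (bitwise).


0b111100111100110101000011101110 ^ 0b1110011110000000111101111111100 = 0b1001111001100110010101100010010 = 1328753426

1328753426


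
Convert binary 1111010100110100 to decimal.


1111010100110100 in decimal = 62772

62772


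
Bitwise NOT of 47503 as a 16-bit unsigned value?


~0b1011100110001111 = 0b100011001110000 = 18032 (16-bit unsigned)

18032


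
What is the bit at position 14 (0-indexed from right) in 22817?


0b101100100100001, position 14 = 1

1


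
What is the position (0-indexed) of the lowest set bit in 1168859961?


0b1000101101010110110001100111001. Lowest set bit at position 0

0


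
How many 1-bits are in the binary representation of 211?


0b11010011 has 5 set bits

5


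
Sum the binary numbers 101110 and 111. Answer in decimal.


101110 + 111 = 110101 = 53

53


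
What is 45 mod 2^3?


45 & 7 = 5

5


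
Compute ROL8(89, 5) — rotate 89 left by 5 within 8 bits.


Rotate 0b1011001 left by 5 (8-bit) = 0b101011 = 43

43


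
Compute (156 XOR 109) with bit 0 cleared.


Step 1: 156 ^ 109 = 241
Step 2: 241 & ~(1 << 0) = 240

240


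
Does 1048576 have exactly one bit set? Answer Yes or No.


0b100000000000000000000. Only one bit set => Yes

Yes


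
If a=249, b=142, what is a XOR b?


249 ^ 142 = 119

119


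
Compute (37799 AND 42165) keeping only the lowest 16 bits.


Step 1: 37799 & 42165 = 32933
Step 2: 32933 & 65535 = 32933

32933


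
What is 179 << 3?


0b10110011 << 3 = 0b10110011000 = 1432

1432


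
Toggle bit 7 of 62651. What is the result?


62651 ^ (1 << 7) = 62651 ^ 128 = 62523

62523


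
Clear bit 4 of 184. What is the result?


184 & ~(1 << 4) = 168

168


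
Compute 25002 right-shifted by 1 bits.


0b110000110101010 >> 1 = 0b11000011010101 = 12501

12501


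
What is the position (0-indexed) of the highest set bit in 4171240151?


0b11111000101000000001001011010111. Highest set bit at position 31

31


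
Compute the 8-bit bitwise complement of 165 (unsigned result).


~0b10100101 = 0b1011010 = 90 (8-bit unsigned)

90


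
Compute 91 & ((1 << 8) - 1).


91 & 255 = 91

91


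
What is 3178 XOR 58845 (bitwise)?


0b110001101010 ^ 0b1110010111011101 = 0b1110100110110111 = 59831

59831


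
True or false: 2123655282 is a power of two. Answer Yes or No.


0b1111110100101000110100001110010. Multiple bits set => No

No


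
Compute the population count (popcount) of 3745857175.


0b11011111010001010011111010010111 has 20 set bits

20


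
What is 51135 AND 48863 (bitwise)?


0b1100011110111111 & 0b1011111011011111 = 0b1000011010011111 = 34463

34463


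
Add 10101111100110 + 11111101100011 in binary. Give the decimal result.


10101111100110 + 11111101100011 = 110101101001001 = 27465

27465


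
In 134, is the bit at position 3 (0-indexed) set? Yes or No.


0b10000110, bit 3 = 0. No

No


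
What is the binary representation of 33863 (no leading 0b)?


33863 = 1000010001000111 in binary

1000010001000111


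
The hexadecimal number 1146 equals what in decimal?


1146 hex = 4422 decimal

4422


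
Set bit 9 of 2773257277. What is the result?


2773257277 | (1 << 9) = 2773257277 | 512 = 2773257789

2773257789


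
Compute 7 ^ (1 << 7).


7 ^ (1 << 7) = 7 ^ 128 = 135

135


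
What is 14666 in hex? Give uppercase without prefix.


14666 = 394A hex

394A


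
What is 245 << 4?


0b11110101 << 4 = 0b111101010000 = 3920

3920


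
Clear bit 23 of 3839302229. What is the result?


3839302229 & ~(1 << 23) = 3830913621

3830913621


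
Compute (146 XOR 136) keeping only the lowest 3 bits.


Step 1: 146 ^ 136 = 26
Step 2: 26 & 7 = 2

2


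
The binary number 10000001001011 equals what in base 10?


10000001001011 in decimal = 8267

8267


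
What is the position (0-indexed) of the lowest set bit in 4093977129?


0b11110100000001010010001000101001. Lowest set bit at position 0

0


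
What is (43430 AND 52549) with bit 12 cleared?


Step 1: 43430 & 52549 = 35076
Step 2: 35076 & ~(1 << 12) = 35076

35076


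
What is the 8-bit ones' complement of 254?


254 ^ 255 = 1

1


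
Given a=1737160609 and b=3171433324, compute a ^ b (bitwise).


1737160609 ^ 3171433324 = 3666005197

3666005197


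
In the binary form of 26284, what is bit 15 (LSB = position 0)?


0b110011010101100, position 15 = 0

0


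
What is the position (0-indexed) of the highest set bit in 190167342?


0b1011010101011011100100101110. Highest set bit at position 27

27


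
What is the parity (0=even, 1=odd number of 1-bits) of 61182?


0b1110111011111110 has 13 ones => parity 1

1


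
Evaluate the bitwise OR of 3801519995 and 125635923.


0b11100010100101101001011101111011 | 0b111011111010000110101010011 = 0b11100111111111111001111101111011 = 3892289403

3892289403


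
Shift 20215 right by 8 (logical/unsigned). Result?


0b100111011110111 >> 8 = 0b1001110 = 78

78


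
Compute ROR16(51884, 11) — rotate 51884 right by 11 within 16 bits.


Rotate 0b1100101010101100 right by 11 (16-bit) = 0b101010110011001 = 21913

21913


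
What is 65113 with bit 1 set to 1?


65113 | (1 << 1) = 65113 | 2 = 65115

65115


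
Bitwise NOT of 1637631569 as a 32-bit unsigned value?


~0b1100001100111000100011001010001 = 0b10011110011000111011100110101110 = 2657335726 (32-bit unsigned)

2657335726


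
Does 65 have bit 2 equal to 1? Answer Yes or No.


0b1000001, bit 2 = 0. No

No


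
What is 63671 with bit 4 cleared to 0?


63671 & ~(1 << 4) = 63655

63655


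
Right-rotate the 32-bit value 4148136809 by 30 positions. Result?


Rotate 0b11110111001111111000101101101001 right by 30 (32-bit) = 0b11011100111111100010110110100111 = 3707645351

3707645351


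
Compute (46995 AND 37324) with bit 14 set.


Step 1: 46995 & 37324 = 37248
Step 2: 37248 | (1 << 14) = 37248 | 16384 = 53632

53632


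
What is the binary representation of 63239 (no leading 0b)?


63239 = 1111011100000111 in binary

1111011100000111


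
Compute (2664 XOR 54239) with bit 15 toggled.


Step 1: 2664 ^ 54239 = 55735
Step 2: 55735 ^ (1 << 15) = 55735 ^ 32768 = 22967

22967


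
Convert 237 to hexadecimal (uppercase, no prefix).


237 = ED hex

ED


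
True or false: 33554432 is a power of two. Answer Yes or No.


0b10000000000000000000000000. Only one bit set => Yes

Yes


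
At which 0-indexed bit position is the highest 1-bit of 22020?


0b101011000000100. Highest set bit at position 14

14


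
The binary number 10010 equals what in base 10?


10010 in decimal = 18

18


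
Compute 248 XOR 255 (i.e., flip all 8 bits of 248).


248 ^ 255 = 7

7


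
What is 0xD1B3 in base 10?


D1B3 hex = 53683 decimal

53683


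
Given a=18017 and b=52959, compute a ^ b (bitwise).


18017 ^ 52959 = 35006

35006


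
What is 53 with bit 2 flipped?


53 ^ (1 << 2) = 53 ^ 4 = 49

49


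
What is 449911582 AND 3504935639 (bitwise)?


0b11010110100010001101100011110 & 0b11010000111010010001001011010111 = 0b10000110000010001001000010110 = 281088534

281088534


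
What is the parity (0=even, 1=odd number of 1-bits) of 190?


0b10111110 has 6 ones => parity 0

0


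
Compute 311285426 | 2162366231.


0b10010100011011101011010110010 | 0b10000000111000110001011100010111 = 0b10010010111011111101011110110111 = 2465191863

2465191863


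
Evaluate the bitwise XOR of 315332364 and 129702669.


0b10010110010111001011100001100 ^ 0b111101110110001101100001101 = 0b10101011100001000110000000001 = 359697409

359697409


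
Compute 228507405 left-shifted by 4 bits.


0b1101100111101011111100001101 << 4 = 0b11011001111010111111000011010000 = 3656118480

3656118480


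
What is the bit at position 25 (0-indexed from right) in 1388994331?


0b1010010110010100101111100011011, position 25 = 1

1


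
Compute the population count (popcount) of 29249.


0b111001001000001 has 6 set bits

6


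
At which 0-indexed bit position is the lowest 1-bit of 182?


0b10110110. Lowest set bit at position 1

1


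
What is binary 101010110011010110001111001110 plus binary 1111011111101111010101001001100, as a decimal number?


101010110011010110001111001110 + 1111011111101111010101001001100 = 10100110110001010000111000011010 = 2797932058

2797932058


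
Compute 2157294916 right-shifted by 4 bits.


0b10000000100101011011010101000100 >> 4 = 0b1000000010010101101101010100 = 134830932

134830932


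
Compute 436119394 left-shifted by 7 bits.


0b11001111111101010011101100010 << 7 = 0b110011111111010100111011000100000000 = 55823282432

55823282432


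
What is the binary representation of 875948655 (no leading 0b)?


875948655 = 110100001101011110101001101111 in binary

110100001101011110101001101111


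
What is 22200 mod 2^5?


22200 & 31 = 24

24


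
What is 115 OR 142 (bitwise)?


0b1110011 | 0b10001110 = 0b11111111 = 255

255


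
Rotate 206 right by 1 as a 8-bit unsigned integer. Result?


Rotate 0b11001110 right by 1 (8-bit) = 0b1100111 = 103

103


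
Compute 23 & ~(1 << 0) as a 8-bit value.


23 & ~(1 << 0) = 22

22


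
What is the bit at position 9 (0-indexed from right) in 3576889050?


0b11010101001100101111111011011010, position 9 = 1

1


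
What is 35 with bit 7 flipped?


35 ^ (1 << 7) = 35 ^ 128 = 163

163


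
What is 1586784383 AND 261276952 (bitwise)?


0b1011110100101000110100001111111 & 0b1111100100101100010100011000 = 0b1110100100000100000000011000 = 244334616

244334616


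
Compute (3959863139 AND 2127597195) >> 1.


Step 1: 3959863139 & 2127597195 = 1811973635
Step 2: 1811973635 >> 1 = 905986817

905986817


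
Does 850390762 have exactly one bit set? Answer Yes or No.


0b110010101011111110111011101010. Multiple bits set => No

No


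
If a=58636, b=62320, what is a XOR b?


58636 ^ 62320 = 5756

5756


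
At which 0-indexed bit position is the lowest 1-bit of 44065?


0b1010110000100001. Lowest set bit at position 0

0


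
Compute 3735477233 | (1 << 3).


3735477233 | (1 << 3) = 3735477233 | 8 = 3735477241

3735477241


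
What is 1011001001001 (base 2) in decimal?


1011001001001 in decimal = 5705

5705


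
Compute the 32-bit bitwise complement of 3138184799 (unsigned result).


~0b10111011000011001110011001011111 = 0b1000100111100110001100110100000 = 1156782496 (32-bit unsigned)

1156782496


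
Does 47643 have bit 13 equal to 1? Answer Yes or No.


0b1011101000011011, bit 13 = 1. Yes

Yes


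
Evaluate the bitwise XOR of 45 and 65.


0b101101 ^ 0b1000001 = 0b1101100 = 108

108


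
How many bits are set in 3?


0b11 has 2 set bits

2


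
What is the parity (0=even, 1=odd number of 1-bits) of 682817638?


0b101000101100101111100001100110 has 15 ones => parity 1

1


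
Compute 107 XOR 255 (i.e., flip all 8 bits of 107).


107 ^ 255 = 148

148


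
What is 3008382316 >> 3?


0b10110011010100000100010101101100 >> 3 = 0b10110011010100000100010101101 = 376047789

376047789


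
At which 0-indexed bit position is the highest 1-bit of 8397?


0b10000011001101. Highest set bit at position 13

13


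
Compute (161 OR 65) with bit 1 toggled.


Step 1: 161 | 65 = 225
Step 2: 225 ^ (1 << 1) = 225 ^ 2 = 227

227


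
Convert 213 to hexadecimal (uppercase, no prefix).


213 = D5 hex

D5


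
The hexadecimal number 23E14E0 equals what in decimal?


23E14E0 hex = 37623008 decimal

37623008


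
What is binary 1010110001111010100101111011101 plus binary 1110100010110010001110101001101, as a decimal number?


1010110001111010100101111011101 + 1110100010110010001110101001101 = 11001010100101100110100100101010 = 3398854954

3398854954


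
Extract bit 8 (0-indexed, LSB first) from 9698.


0b10010111100010, position 8 = 1

1


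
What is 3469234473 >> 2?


0b11001110110010000101000100101001 >> 2 = 0b110011101100100001010001001010 = 867308618

867308618


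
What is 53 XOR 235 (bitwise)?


0b110101 ^ 0b11101011 = 0b11011110 = 222

222


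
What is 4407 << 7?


0b1000100110111 << 7 = 0b10001001101110000000 = 564096

564096


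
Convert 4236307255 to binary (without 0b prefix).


4236307255 = 11111100100000001110101100110111 in binary

11111100100000001110101100110111


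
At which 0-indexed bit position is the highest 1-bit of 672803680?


0b101000000110100010101101100000. Highest set bit at position 29

29


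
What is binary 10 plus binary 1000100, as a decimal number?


10 + 1000100 = 1000110 = 70

70


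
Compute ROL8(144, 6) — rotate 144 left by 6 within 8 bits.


Rotate 0b10010000 left by 6 (8-bit) = 0b100100 = 36

36


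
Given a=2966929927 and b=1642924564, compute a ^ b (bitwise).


2966929927 ^ 1642924564 = 3510290451

3510290451


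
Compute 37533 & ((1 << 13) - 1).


37533 & 8191 = 4765

4765


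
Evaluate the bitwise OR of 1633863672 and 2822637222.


0b1100001011000101100011111111000 | 0b10101000001111100000011010100110 = 0b11101001011111101100011111111110 = 3917400062

3917400062


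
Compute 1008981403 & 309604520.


0b111100001000111101010110011011 & 0b10010011101000011000010101000 = 0b10000001000000001000010001000 = 270536840

270536840


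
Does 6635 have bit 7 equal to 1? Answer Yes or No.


0b1100111101011, bit 7 = 1. Yes

Yes


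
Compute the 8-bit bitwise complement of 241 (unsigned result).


~0b11110001 = 0b1110 = 14 (8-bit unsigned)

14


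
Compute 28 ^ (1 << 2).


28 ^ (1 << 2) = 28 ^ 4 = 24

24


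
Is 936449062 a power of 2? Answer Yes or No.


0b110111110100010001010000100110. Multiple bits set => No

No


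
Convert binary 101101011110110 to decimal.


101101011110110 in decimal = 23286

23286


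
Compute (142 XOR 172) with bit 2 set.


Step 1: 142 ^ 172 = 34
Step 2: 34 | (1 << 2) = 34 | 4 = 38

38


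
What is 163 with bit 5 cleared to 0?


163 & ~(1 << 5) = 131

131


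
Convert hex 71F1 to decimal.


71F1 hex = 29169 decimal

29169


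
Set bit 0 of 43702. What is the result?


43702 | (1 << 0) = 43702 | 1 = 43703

43703


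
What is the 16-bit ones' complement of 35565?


35565 ^ 65535 = 29970

29970
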